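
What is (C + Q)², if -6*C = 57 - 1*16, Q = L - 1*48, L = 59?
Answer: 625/36 ≈ 17.361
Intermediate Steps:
Q = 11 (Q = 59 - 1*48 = 59 - 48 = 11)
C = -41/6 (C = -(57 - 1*16)/6 = -(57 - 16)/6 = -⅙*41 = -41/6 ≈ -6.8333)
(C + Q)² = (-41/6 + 11)² = (25/6)² = 625/36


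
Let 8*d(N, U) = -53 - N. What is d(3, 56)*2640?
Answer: -18480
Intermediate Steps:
d(N, U) = -53/8 - N/8 (d(N, U) = (-53 - N)/8 = -53/8 - N/8)
d(3, 56)*2640 = (-53/8 - ⅛*3)*2640 = (-53/8 - 3/8)*2640 = -7*2640 = -18480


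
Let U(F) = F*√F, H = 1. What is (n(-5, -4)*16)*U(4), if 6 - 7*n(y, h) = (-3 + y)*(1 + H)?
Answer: 2816/7 ≈ 402.29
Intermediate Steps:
n(y, h) = 12/7 - 2*y/7 (n(y, h) = 6/7 - (-3 + y)*(1 + 1)/7 = 6/7 - (-3 + y)*2/7 = 6/7 - (-6 + 2*y)/7 = 6/7 + (6/7 - 2*y/7) = 12/7 - 2*y/7)
U(F) = F^(3/2)
(n(-5, -4)*16)*U(4) = ((12/7 - 2/7*(-5))*16)*4^(3/2) = ((12/7 + 10/7)*16)*8 = ((22/7)*16)*8 = (352/7)*8 = 2816/7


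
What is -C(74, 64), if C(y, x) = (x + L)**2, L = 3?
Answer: -4489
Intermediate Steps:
C(y, x) = (3 + x)**2 (C(y, x) = (x + 3)**2 = (3 + x)**2)
-C(74, 64) = -(3 + 64)**2 = -1*67**2 = -1*4489 = -4489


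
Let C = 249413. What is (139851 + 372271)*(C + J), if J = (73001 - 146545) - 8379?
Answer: 85775313780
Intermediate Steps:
J = -81923 (J = -73544 - 8379 = -81923)
(139851 + 372271)*(C + J) = (139851 + 372271)*(249413 - 81923) = 512122*167490 = 85775313780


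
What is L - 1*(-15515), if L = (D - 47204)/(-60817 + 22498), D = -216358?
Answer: 198260949/12773 ≈ 15522.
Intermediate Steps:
L = 87854/12773 (L = (-216358 - 47204)/(-60817 + 22498) = -263562/(-38319) = -263562*(-1/38319) = 87854/12773 ≈ 6.8781)
L - 1*(-15515) = 87854/12773 - 1*(-15515) = 87854/12773 + 15515 = 198260949/12773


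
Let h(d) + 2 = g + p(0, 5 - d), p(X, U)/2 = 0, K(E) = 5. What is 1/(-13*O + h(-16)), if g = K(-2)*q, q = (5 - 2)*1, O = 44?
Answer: -1/559 ≈ -0.0017889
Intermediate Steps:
q = 3 (q = 3*1 = 3)
p(X, U) = 0 (p(X, U) = 2*0 = 0)
g = 15 (g = 5*3 = 15)
h(d) = 13 (h(d) = -2 + (15 + 0) = -2 + 15 = 13)
1/(-13*O + h(-16)) = 1/(-13*44 + 13) = 1/(-572 + 13) = 1/(-559) = -1/559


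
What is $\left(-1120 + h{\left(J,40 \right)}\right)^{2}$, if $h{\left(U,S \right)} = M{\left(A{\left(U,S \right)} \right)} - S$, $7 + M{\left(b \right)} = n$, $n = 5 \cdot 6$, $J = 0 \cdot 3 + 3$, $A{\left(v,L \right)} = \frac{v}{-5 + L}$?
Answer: $1292769$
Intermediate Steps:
$J = 3$ ($J = 0 + 3 = 3$)
$n = 30$
$M{\left(b \right)} = 23$ ($M{\left(b \right)} = -7 + 30 = 23$)
$h{\left(U,S \right)} = 23 - S$
$\left(-1120 + h{\left(J,40 \right)}\right)^{2} = \left(-1120 + \left(23 - 40\right)\right)^{2} = \left(-1120 - 17\right)^{2} = \left(-1137\right)^{2} = 1292769$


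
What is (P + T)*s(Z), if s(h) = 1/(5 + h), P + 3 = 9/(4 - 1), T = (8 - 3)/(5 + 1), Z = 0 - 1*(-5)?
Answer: 1/12 ≈ 0.083333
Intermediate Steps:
Z = 5 (Z = 0 + 5 = 5)
T = ⅚ (T = 5/6 = 5*(⅙) = ⅚ ≈ 0.83333)
P = 0 (P = -3 + 9/(4 - 1) = -3 + 9/3 = -3 + 9*(⅓) = -3 + 3 = 0)
(P + T)*s(Z) = (0 + ⅚)/(5 + 5) = (⅚)/10 = (⅚)*(⅒) = 1/12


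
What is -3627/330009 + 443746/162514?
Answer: 24308455906/8938513771 ≈ 2.7195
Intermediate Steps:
-3627/330009 + 443746/162514 = -3627*1/330009 + 443746*(1/162514) = -1209/110003 + 221873/81257 = 24308455906/8938513771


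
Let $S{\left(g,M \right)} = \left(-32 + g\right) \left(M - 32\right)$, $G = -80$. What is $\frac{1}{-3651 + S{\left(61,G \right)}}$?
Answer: $- \frac{1}{6899} \approx -0.00014495$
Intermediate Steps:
$S{\left(g,M \right)} = \left(-32 + M\right) \left(-32 + g\right)$ ($S{\left(g,M \right)} = \left(-32 + g\right) \left(-32 + M\right) = \left(-32 + M\right) \left(-32 + g\right)$)
$\frac{1}{-3651 + S{\left(61,G \right)}} = \frac{1}{-3651 - 3248} = \frac{1}{-6899} = - \frac{1}{6899}$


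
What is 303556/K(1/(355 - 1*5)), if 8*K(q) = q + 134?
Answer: 849956800/46901 ≈ 18122.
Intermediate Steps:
K(q) = 67/4 + q/8 (K(q) = (q + 134)/8 = (134 + q)/8 = 67/4 + q/8)
303556/K(1/(355 - 1*5)) = 303556/(67/4 + 1/(8*(355 - 1*5))) = 303556/(67/4 + 1/(8*(355 - 5))) = 303556/(67/4 + (⅛)/350) = 303556/(67/4 + (⅛)*(1/350)) = 303556/(67/4 + 1/2800) = 303556/(46901/2800) = 303556*(2800/46901) = 849956800/46901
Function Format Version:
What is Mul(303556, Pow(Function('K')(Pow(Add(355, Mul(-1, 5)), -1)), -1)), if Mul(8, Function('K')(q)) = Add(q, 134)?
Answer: Rational(849956800, 46901) ≈ 18122.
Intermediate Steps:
Function('K')(q) = Add(Rational(67, 4), Mul(Rational(1, 8), q)) (Function('K')(q) = Mul(Rational(1, 8), Add(q, 134)) = Mul(Rational(1, 8), Add(134, q)) = Add(Rational(67, 4), Mul(Rational(1, 8), q)))
Mul(303556, Pow(Function('K')(Pow(Add(355, Mul(-1, 5)), -1)), -1)) = Mul(303556, Pow(Add(Rational(67, 4), Mul(Rational(1, 8), Pow(Add(355, Mul(-1, 5)), -1))), -1)) = Mul(303556, Pow(Add(Rational(67, 4), Mul(Rational(1, 8), Pow(Add(355, -5), -1))), -1)) = Mul(303556, Pow(Add(Rational(67, 4), Mul(Rational(1, 8), Pow(350, -1))), -1)) = Mul(303556, Pow(Add(Rational(67, 4), Mul(Rational(1, 8), Rational(1, 350))), -1)) = Mul(303556, Pow(Add(Rational(67, 4), Rational(1, 2800)), -1)) = Mul(303556, Pow(Rational(46901, 2800), -1)) = Mul(303556, Rational(2800, 46901)) = Rational(849956800, 46901)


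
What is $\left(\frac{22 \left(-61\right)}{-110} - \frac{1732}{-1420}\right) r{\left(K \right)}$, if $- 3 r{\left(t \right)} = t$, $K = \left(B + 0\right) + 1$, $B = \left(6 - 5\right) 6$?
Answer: $- \frac{11116}{355} \approx -31.313$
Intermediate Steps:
$B = 6$ ($B = 1 \cdot 6 = 6$)
$K = 7$ ($K = \left(6 + 0\right) + 1 = 6 + 1 = 7$)
$r{\left(t \right)} = - \frac{t}{3}$
$\left(\frac{22 \left(-61\right)}{-110} - \frac{1732}{-1420}\right) r{\left(K \right)} = \left(\frac{22 \left(-61\right)}{-110} - \frac{1732}{-1420}\right) \left(\left(- \frac{1}{3}\right) 7\right) = \left(\left(-1342\right) \left(- \frac{1}{110}\right) - - \frac{433}{355}\right) \left(- \frac{7}{3}\right) = \left(\frac{61}{5} + \frac{433}{355}\right) \left(- \frac{7}{3}\right) = \frac{4764}{355} \left(- \frac{7}{3}\right) = - \frac{11116}{355}$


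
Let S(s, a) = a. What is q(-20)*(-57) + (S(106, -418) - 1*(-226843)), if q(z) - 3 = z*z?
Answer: 203454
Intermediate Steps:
q(z) = 3 + z² (q(z) = 3 + z*z = 3 + z²)
q(-20)*(-57) + (S(106, -418) - 1*(-226843)) = (3 + (-20)²)*(-57) + (-418 - 1*(-226843)) = (3 + 400)*(-57) + (-418 + 226843) = 403*(-57) + 226425 = -22971 + 226425 = 203454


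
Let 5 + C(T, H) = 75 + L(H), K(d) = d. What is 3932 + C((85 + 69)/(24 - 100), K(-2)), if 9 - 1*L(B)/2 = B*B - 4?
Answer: 4020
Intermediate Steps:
L(B) = 26 - 2*B² (L(B) = 18 - 2*(B*B - 4) = 18 - 2*(B² - 4) = 18 - 2*(-4 + B²) = 18 + (8 - 2*B²) = 26 - 2*B²)
C(T, H) = 96 - 2*H² (C(T, H) = -5 + (75 + (26 - 2*H²)) = -5 + (101 - 2*H²) = 96 - 2*H²)
3932 + C((85 + 69)/(24 - 100), K(-2)) = 3932 + (96 - 2*(-2)²) = 3932 + (96 - 2*4) = 3932 + (96 - 8) = 3932 + 88 = 4020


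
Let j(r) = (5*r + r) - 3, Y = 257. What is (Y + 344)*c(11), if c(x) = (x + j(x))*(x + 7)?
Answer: 800532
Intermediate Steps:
j(r) = -3 + 6*r (j(r) = 6*r - 3 = -3 + 6*r)
c(x) = (-3 + 7*x)*(7 + x) (c(x) = (x + (-3 + 6*x))*(x + 7) = (-3 + 7*x)*(7 + x))
(Y + 344)*c(11) = (257 + 344)*(-21 + 7*11² + 46*11) = 601*(-21 + 7*121 + 506) = 601*(-21 + 847 + 506) = 601*1332 = 800532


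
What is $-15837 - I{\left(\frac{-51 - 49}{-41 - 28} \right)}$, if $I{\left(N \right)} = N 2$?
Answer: $- \frac{1092953}{69} \approx -15840.0$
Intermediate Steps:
$I{\left(N \right)} = 2 N$
$-15837 - I{\left(\frac{-51 - 49}{-41 - 28} \right)} = -15837 - 2 \frac{-51 - 49}{-41 - 28} = -15837 - 2 \left(- \frac{100}{-69}\right) = -15837 - 2 \left(\left(-100\right) \left(- \frac{1}{69}\right)\right) = -15837 - 2 \cdot \frac{100}{69} = -15837 - \frac{200}{69} = - \frac{1092953}{69}$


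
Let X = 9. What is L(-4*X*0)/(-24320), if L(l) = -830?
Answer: 83/2432 ≈ 0.034128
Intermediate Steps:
L(-4*X*0)/(-24320) = -830/(-24320) = -830*(-1/24320) = 83/2432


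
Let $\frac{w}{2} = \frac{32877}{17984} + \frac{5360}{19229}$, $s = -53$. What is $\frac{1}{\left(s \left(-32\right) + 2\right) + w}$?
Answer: $\frac{9184}{15633131} \approx 0.00058747$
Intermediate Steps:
$w = \frac{38699}{9184}$ ($w = 2 \left(\frac{32877}{17984} + \frac{5360}{19229}\right) = 2 \left(32877 \cdot \frac{1}{17984} + 5360 \cdot \frac{1}{19229}\right) = 2 \left(\frac{117}{64} + \frac{80}{287}\right) = 2 \cdot \frac{38699}{18368} = \frac{38699}{9184} \approx 4.2137$)
$\frac{1}{\left(s \left(-32\right) + 2\right) + w} = \frac{1}{\left(\left(-53\right) \left(-32\right) + 2\right) + \frac{38699}{9184}} = \frac{1}{\left(1696 + 2\right) + \frac{38699}{9184}} = \frac{1}{1698 + \frac{38699}{9184}} = \frac{1}{\frac{15633131}{9184}} = \frac{9184}{15633131}$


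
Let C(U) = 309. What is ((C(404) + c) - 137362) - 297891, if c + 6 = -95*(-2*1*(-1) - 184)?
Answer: -417660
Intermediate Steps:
c = 17284 (c = -6 - 95*(-2*1*(-1) - 184) = -6 - 95*(-2*(-1) - 184) = -6 - 95*(2 - 184) = -6 - 95*(-182) = -6 + 17290 = 17284)
((C(404) + c) - 137362) - 297891 = ((309 + 17284) - 137362) - 297891 = (17593 - 137362) - 297891 = -119769 - 297891 = -417660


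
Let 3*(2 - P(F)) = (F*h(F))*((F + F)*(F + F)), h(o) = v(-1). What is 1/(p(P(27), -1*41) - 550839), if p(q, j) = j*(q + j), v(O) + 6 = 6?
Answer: -1/549240 ≈ -1.8207e-6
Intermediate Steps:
v(O) = 0 (v(O) = -6 + 6 = 0)
h(o) = 0
P(F) = 2 (P(F) = 2 - F*0*(F + F)*(F + F)/3 = 2 - 0*(2*F)*(2*F) = 2 - 0*4*F² = 2 - ⅓*0 = 2 + 0 = 2)
p(q, j) = j*(j + q)
1/(p(P(27), -1*41) - 550839) = 1/((-1*41)*(-1*41 + 2) - 550839) = 1/(-41*(-41 + 2) - 550839) = 1/(-41*(-39) - 550839) = 1/(1599 - 550839) = 1/(-549240) = -1/549240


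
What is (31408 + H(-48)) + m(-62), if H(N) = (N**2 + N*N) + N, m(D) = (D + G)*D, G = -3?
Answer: 39998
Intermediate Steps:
m(D) = D*(-3 + D) (m(D) = (D - 3)*D = (-3 + D)*D = D*(-3 + D))
H(N) = N + 2*N**2 (H(N) = (N**2 + N**2) + N = 2*N**2 + N = N + 2*N**2)
(31408 + H(-48)) + m(-62) = (31408 - 48*(1 + 2*(-48))) - 62*(-3 - 62) = (31408 - 48*(1 - 96)) - 62*(-65) = (31408 - 48*(-95)) + 4030 = (31408 + 4560) + 4030 = 35968 + 4030 = 39998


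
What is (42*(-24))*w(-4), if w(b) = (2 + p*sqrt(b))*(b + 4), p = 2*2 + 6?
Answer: 0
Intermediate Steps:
p = 10 (p = 4 + 6 = 10)
w(b) = (2 + 10*sqrt(b))*(4 + b) (w(b) = (2 + 10*sqrt(b))*(b + 4) = (2 + 10*sqrt(b))*(4 + b))
(42*(-24))*w(-4) = (42*(-24))*(8 + 2*(-4) + 10*(-4)**(3/2) + 40*sqrt(-4)) = -1008*(8 - 8 + 10*(-8*I) + 40*(2*I)) = -1008*(8 - 8 - 80*I + 80*I) = -1008*0 = 0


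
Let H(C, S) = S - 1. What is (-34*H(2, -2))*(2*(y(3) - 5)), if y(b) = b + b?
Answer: 204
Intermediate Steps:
H(C, S) = -1 + S
y(b) = 2*b
(-34*H(2, -2))*(2*(y(3) - 5)) = (-34*(-1 - 2))*(2*(2*3 - 5)) = (-34*(-3))*(2*(6 - 5)) = 102*(2*1) = 102*2 = 204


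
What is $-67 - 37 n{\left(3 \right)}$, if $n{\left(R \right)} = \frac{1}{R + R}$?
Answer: $- \frac{439}{6} \approx -73.167$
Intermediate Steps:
$n{\left(R \right)} = \frac{1}{2 R}$
$-67 - 37 n{\left(3 \right)} = -67 - 37 \frac{1}{2 \cdot 3} = -67 - 37 \cdot \frac{1}{2} \cdot \frac{1}{3} = -67 - \frac{37}{6} = - \frac{439}{6}$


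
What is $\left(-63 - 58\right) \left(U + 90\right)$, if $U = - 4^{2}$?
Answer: $-8954$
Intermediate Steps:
$U = -16$ ($U = \left(-1\right) 16 = -16$)
$\left(-63 - 58\right) \left(U + 90\right) = \left(-63 - 58\right) \left(-16 + 90\right) = \left(-63 - 58\right) 74 = \left(-121\right) 74 = -8954$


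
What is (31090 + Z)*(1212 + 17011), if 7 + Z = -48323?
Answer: -314164520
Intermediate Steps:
Z = -48330 (Z = -7 - 48323 = -48330)
(31090 + Z)*(1212 + 17011) = (31090 - 48330)*(1212 + 17011) = -17240*18223 = -314164520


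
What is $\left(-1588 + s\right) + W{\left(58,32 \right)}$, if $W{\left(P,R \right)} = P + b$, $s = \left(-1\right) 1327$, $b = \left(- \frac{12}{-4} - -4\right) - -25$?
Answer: $-2825$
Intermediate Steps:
$b = 32$ ($b = \left(\left(-12\right) \left(- \frac{1}{4}\right) + 4\right) + 25 = \left(3 + 4\right) + 25 = 7 + 25 = 32$)
$s = -1327$
$W{\left(P,R \right)} = 32 + P$ ($W{\left(P,R \right)} = P + 32 = 32 + P$)
$\left(-1588 + s\right) + W{\left(58,32 \right)} = \left(-1588 - 1327\right) + \left(32 + 58\right) = -2915 + 90 = -2825$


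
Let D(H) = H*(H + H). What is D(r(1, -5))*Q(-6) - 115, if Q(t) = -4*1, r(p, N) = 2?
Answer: -147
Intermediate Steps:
Q(t) = -4
D(H) = 2*H**2 (D(H) = H*(2*H) = 2*H**2)
D(r(1, -5))*Q(-6) - 115 = (2*2**2)*(-4) - 115 = (2*4)*(-4) - 115 = 8*(-4) - 115 = -32 - 115 = -147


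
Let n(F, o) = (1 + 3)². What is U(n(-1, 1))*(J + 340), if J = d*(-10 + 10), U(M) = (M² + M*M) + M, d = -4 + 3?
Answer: 179520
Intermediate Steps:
n(F, o) = 16 (n(F, o) = 4² = 16)
d = -1
U(M) = M + 2*M² (U(M) = (M² + M²) + M = 2*M² + M = M + 2*M²)
J = 0 (J = -(-10 + 10) = -1*0 = 0)
U(n(-1, 1))*(J + 340) = (16*(1 + 2*16))*(0 + 340) = (16*(1 + 32))*340 = (16*33)*340 = 528*340 = 179520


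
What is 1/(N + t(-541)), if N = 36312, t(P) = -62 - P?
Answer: 1/36791 ≈ 2.7181e-5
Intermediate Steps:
1/(N + t(-541)) = 1/(36312 + (-62 - 1*(-541))) = 1/(36312 + (-62 + 541)) = 1/(36312 + 479) = 1/36791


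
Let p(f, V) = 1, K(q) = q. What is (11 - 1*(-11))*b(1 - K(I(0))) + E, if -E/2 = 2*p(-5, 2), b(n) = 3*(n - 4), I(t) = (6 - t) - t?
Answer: -598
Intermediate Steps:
I(t) = 6 - 2*t
b(n) = -12 + 3*n (b(n) = 3*(-4 + n) = -12 + 3*n)
E = -4 ≈ -4.0000
(11 - 1*(-11))*b(1 - K(I(0))) + E = (11 - 1*(-11))*(-12 + 3*(1 - (6 - 2*0))) - 4 = (11 + 11)*(-12 + 3*(1 - (6 + 0))) - 4 = 22*(-12 + 3*(1 - 1*6)) - 4 = 22*(-12 + 3*(1 - 6)) - 4 = 22*(-12 + 3*(-5)) - 4 = 22*(-12 - 15) - 4 = 22*(-27) - 4 = -594 - 4 = -598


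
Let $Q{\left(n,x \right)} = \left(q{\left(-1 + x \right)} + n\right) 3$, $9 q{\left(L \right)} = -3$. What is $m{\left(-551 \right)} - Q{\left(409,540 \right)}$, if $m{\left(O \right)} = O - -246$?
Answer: $-1531$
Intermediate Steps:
$q{\left(L \right)} = - \frac{1}{3}$ ($q{\left(L \right)} = \frac{1}{9} \left(-3\right) = - \frac{1}{3}$)
$Q{\left(n,x \right)} = -1 + 3 n$ ($Q{\left(n,x \right)} = \left(- \frac{1}{3} + n\right) 3 = -1 + 3 n$)
$m{\left(O \right)} = 246 + O$ ($m{\left(O \right)} = O + 246 = 246 + O$)
$m{\left(-551 \right)} - Q{\left(409,540 \right)} = \left(246 - 551\right) - \left(-1 + 3 \cdot 409\right) = -305 - \left(-1 + 1227\right) = -305 - 1226 = -1531$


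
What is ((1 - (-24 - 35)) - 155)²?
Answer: 9025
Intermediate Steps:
((1 - (-24 - 35)) - 155)² = ((1 - 1*(-59)) - 155)² = ((1 + 59) - 155)² = (60 - 155)² = (-95)² = 9025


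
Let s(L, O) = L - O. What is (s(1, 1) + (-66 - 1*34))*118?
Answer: -11800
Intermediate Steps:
(s(1, 1) + (-66 - 1*34))*118 = ((1 - 1*1) + (-66 - 1*34))*118 = ((1 - 1) + (-66 - 34))*118 = (0 - 100)*118 = -100*118 = -11800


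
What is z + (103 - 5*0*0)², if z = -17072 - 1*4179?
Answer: -10642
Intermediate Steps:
z = -21251 (z = -17072 - 4179 = -21251)
z + (103 - 5*0*0)² = -21251 + (103 - 5*0*0)² = -21251 + (103 + 0*0)² = -21251 + (103 + 0)² = -21251 + 103² = -21251 + 10609 = -10642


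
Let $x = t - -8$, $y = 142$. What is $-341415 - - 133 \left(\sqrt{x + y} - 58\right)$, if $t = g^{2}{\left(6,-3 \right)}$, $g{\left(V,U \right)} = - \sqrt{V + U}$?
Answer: $-349129 + 399 \sqrt{17} \approx -3.4748 \cdot 10^{5}$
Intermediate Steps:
$g{\left(V,U \right)} = - \sqrt{U + V}$
$t = 3$ ($t = \left(- \sqrt{-3 + 6}\right)^{2} = \left(- \sqrt{3}\right)^{2} = 3$)
$x = 11$ ($x = 3 - -8 = 3 + 8 = 11$)
$-341415 - - 133 \left(\sqrt{x + y} - 58\right) = -341415 - - 133 \left(\sqrt{11 + 142} - 58\right) = -341415 - - 133 \left(\sqrt{153} - 58\right) = -341415 - - 133 \left(3 \sqrt{17} - 58\right) = -341415 - - 133 \left(-58 + 3 \sqrt{17}\right) = -341415 - \left(7714 - 399 \sqrt{17}\right) = -349129 + 399 \sqrt{17}$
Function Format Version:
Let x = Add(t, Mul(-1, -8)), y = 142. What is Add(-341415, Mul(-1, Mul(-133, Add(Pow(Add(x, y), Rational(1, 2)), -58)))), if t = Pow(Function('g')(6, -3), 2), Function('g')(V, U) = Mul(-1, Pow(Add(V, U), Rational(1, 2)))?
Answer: Add(-349129, Mul(399, Pow(17, Rational(1, 2)))) ≈ -3.4748e+5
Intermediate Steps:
Function('g')(V, U) = Mul(-1, Pow(Add(U, V), Rational(1, 2)))
t = 3 (t = Pow(Mul(-1, Pow(Add(-3, 6), Rational(1, 2))), 2) = Pow(Mul(-1, Pow(3, Rational(1, 2))), 2) = 3)
x = 11 (x = Add(3, Mul(-1, -8)) = Add(3, 8) = 11)
Add(-341415, Mul(-1, Mul(-133, Add(Pow(Add(x, y), Rational(1, 2)), -58)))) = Add(-341415, Mul(-1, Mul(-133, Add(Pow(Add(11, 142), Rational(1, 2)), -58)))) = Add(-341415, Mul(-1, Mul(-133, Add(Pow(153, Rational(1, 2)), -58)))) = Add(-341415, Mul(-1, Mul(-133, Add(Mul(3, Pow(17, Rational(1, 2))), -58)))) = Add(-341415, Mul(-1, Mul(-133, Add(-58, Mul(3, Pow(17, Rational(1, 2))))))) = Add(-341415, Mul(-1, Add(7714, Mul(-399, Pow(17, Rational(1, 2)))))) = Add(-341415, Add(-7714, Mul(399, Pow(17, Rational(1, 2))))) = Add(-349129, Mul(399, Pow(17, Rational(1, 2))))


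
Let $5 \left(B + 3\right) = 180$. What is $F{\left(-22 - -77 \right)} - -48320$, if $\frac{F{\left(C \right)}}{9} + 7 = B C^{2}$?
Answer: $946682$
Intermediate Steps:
$B = 33$ ($B = -3 + \frac{1}{5} \cdot 180 = -3 + 36 = 33$)
$F{\left(C \right)} = -63 + 297 C^{2}$ ($F{\left(C \right)} = -63 + 9 \cdot 33 C^{2} = -63 + 297 C^{2}$)
$F{\left(-22 - -77 \right)} - -48320 = \left(-63 + 297 \left(-22 - -77\right)^{2}\right) - -48320 = \left(-63 + 297 \left(-22 + 77\right)^{2}\right) + 48320 = \left(-63 + 297 \cdot 55^{2}\right) + 48320 = \left(-63 + 297 \cdot 3025\right) + 48320 = \left(-63 + 898425\right) + 48320 = 898362 + 48320 = 946682$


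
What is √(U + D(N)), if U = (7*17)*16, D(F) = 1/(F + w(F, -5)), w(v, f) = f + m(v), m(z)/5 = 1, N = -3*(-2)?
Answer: 5*√2742/6 ≈ 43.637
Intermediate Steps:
N = 6
m(z) = 5 (m(z) = 5*1 = 5)
w(v, f) = 5 + f (w(v, f) = f + 5 = 5 + f)
D(F) = 1/F (D(F) = 1/(F + (5 - 5)) = 1/(F + 0) = 1/F)
U = 1904 (U = 119*16 = 1904)
√(U + D(N)) = √(1904 + 1/6) = √(1904 + ⅙) = √(11425/6) = 5*√2742/6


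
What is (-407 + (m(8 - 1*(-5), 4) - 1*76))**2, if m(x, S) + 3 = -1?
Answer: 237169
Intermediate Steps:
m(x, S) = -4 (m(x, S) = -3 - 1 = -4)
(-407 + (m(8 - 1*(-5), 4) - 1*76))**2 = (-407 + (-4 - 1*76))**2 = (-407 + (-4 - 76))**2 = (-407 - 80)**2 = (-487)**2 = 237169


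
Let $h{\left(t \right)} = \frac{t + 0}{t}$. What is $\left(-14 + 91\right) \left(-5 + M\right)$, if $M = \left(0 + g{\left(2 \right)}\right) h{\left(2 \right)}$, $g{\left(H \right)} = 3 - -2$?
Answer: $0$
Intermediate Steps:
$h{\left(t \right)} = 1$ ($h{\left(t \right)} = \frac{t}{t} = 1$)
$g{\left(H \right)} = 5$ ($g{\left(H \right)} = 3 + 2 = 5$)
$M = 5$ ($M = \left(0 + 5\right) 1 = 5 \cdot 1 = 5$)
$\left(-14 + 91\right) \left(-5 + M\right) = \left(-14 + 91\right) \left(-5 + 5\right) = 77 \cdot 0 = 0$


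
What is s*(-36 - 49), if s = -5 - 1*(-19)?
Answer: -1190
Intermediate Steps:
s = 14 (s = -5 + 19 = 14)
s*(-36 - 49) = 14*(-36 - 49) = 14*(-85) = -1190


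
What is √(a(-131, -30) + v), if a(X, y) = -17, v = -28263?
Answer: 2*I*√7070 ≈ 168.17*I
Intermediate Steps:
√(a(-131, -30) + v) = √(-17 - 28263) = √(-28280) = 2*I*√7070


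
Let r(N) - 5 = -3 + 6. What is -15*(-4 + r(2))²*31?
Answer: -7440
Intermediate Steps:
r(N) = 8 (r(N) = 5 + (-3 + 6) = 5 + 3 = 8)
-15*(-4 + r(2))²*31 = -15*(-4 + 8)²*31 = -15*4²*31 = -15*16*31 = -240*31 = -7440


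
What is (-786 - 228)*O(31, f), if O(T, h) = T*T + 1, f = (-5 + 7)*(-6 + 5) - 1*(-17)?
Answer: -975468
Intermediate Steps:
f = 15 (f = 2*(-1) + 17 = -2 + 17 = 15)
O(T, h) = 1 + T² (O(T, h) = T² + 1 = 1 + T²)
(-786 - 228)*O(31, f) = (-786 - 228)*(1 + 31²) = -1014*(1 + 961) = -1014*962 = -975468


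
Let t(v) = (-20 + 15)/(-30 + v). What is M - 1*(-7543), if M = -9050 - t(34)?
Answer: -6023/4 ≈ -1505.8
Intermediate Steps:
t(v) = -5/(-30 + v)
M = -36195/4 (M = -9050 - (-5)/(-30 + 34) = -9050 - (-5)/4 = -9050 - 1*(-5/4) = -9050 + 5/4 = -36195/4 ≈ -9048.8)
M - 1*(-7543) = -36195/4 - 1*(-7543) = -36195/4 + 7543 = -6023/4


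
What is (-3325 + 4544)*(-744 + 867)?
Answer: 149937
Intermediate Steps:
(-3325 + 4544)*(-744 + 867) = 1219*123 = 149937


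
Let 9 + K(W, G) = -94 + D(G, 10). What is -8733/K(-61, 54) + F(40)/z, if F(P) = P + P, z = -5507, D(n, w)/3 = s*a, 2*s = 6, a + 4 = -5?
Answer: 48077911/1013288 ≈ 47.447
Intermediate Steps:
a = -9 (a = -4 - 5 = -9)
s = 3 (s = (½)*6 = 3)
D(n, w) = -81 (D(n, w) = 3*(3*(-9)) = 3*(-27) = -81)
K(W, G) = -184 (K(W, G) = -9 + (-94 - 81) = -9 - 175 = -184)
F(P) = 2*P
-8733/K(-61, 54) + F(40)/z = -8733/(-184) + (2*40)/(-5507) = -8733*(-1/184) + 80*(-1/5507) = 8733/184 - 80/5507 = 48077911/1013288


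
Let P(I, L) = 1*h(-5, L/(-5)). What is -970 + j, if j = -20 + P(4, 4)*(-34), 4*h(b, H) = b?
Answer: -1895/2 ≈ -947.50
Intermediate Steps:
h(b, H) = b/4
P(I, L) = -5/4 (P(I, L) = 1*((¼)*(-5)) = 1*(-5/4) = -5/4)
j = 45/2 (j = -20 - 5/4*(-34) = -20 + 85/2 = 45/2 ≈ 22.500)
-970 + j = -970 + 45/2 = -1895/2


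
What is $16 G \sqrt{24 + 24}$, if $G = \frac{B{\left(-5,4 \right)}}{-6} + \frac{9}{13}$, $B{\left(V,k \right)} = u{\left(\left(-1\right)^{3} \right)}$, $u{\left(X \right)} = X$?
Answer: $\frac{2144 \sqrt{3}}{39} \approx 95.218$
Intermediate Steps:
$B{\left(V,k \right)} = -1$ ($B{\left(V,k \right)} = \left(-1\right)^{3} = -1$)
$G = \frac{67}{78}$ ($G = - \frac{1}{-6} + \frac{9}{13} = \left(-1\right) \left(- \frac{1}{6}\right) + 9 \cdot \frac{1}{13} = \frac{1}{6} + \frac{9}{13} = \frac{67}{78} \approx 0.85897$)
$16 G \sqrt{24 + 24} = 16 \cdot \frac{67}{78} \sqrt{24 + 24} = \frac{536 \sqrt{48}}{39} = \frac{536 \cdot 4 \sqrt{3}}{39} = \frac{2144 \sqrt{3}}{39}$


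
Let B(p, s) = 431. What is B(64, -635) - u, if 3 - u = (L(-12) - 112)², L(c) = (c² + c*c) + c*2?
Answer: 23532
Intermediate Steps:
L(c) = 2*c + 2*c² (L(c) = (c² + c²) + 2*c = 2*c² + 2*c = 2*c + 2*c²)
u = -23101 (u = 3 - (2*(-12)*(1 - 12) - 112)² = 3 - (2*(-12)*(-11) - 112)² = 3 - (264 - 112)² = 3 - 1*152² = 3 - 1*23104 = 3 - 23104 = -23101)
B(64, -635) - u = 431 - 1*(-23101) = 431 + 23101 = 23532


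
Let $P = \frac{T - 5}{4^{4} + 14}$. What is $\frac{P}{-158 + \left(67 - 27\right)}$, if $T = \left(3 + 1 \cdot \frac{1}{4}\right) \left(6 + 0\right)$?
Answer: $- \frac{29}{63720} \approx -0.00045512$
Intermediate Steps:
$T = \frac{39}{2}$ ($T = \left(3 + 1 \cdot \frac{1}{4}\right) 6 = \left(3 + \frac{1}{4}\right) 6 = \frac{13}{4} \cdot 6 = \frac{39}{2} \approx 19.5$)
$P = \frac{29}{540}$ ($P = \frac{\frac{39}{2} - 5}{4^{4} + 14} = \frac{29}{2 \left(256 + 14\right)} = \frac{29}{2 \cdot 270} = \frac{29}{2} \cdot \frac{1}{270} = \frac{29}{540} \approx 0.053704$)
$\frac{P}{-158 + \left(67 - 27\right)} = \frac{29}{540 \left(-158 + \left(67 - 27\right)\right)} = \frac{29}{540 \left(-158 + 40\right)} = \frac{29}{540 \left(-118\right)} = \frac{29}{540} \left(- \frac{1}{118}\right) = - \frac{29}{63720}$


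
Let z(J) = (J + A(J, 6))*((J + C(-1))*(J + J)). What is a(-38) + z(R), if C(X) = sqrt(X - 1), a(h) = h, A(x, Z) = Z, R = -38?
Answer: -92454 + 2432*I*sqrt(2) ≈ -92454.0 + 3439.4*I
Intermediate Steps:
C(X) = sqrt(-1 + X)
z(J) = 2*J*(6 + J)*(J + I*sqrt(2)) (z(J) = (J + 6)*((J + sqrt(-1 - 1))*(J + J)) = (6 + J)*((J + sqrt(-2))*(2*J)) = (6 + J)*((J + I*sqrt(2))*(2*J)) = (6 + J)*(2*J*(J + I*sqrt(2))) = 2*J*(6 + J)*(J + I*sqrt(2)))
a(-38) + z(R) = -38 + 2*(-38)*((-38)**2 + 6*(-38) + 6*I*sqrt(2) + I*(-38)*sqrt(2)) = -38 + 2*(-38)*(1444 - 228 + 6*I*sqrt(2) - 38*I*sqrt(2)) = -38 + 2*(-38)*(1216 - 32*I*sqrt(2)) = -38 + (-92416 + 2432*I*sqrt(2)) = -92454 + 2432*I*sqrt(2)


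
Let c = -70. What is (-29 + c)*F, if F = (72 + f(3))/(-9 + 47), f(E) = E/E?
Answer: -7227/38 ≈ -190.18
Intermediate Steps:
f(E) = 1
F = 73/38 (F = (72 + 1)/(-9 + 47) = 73/38 ≈ 1.9211)
(-29 + c)*F = (-29 - 70)*(73/38) = -99*73/38 = -7227/38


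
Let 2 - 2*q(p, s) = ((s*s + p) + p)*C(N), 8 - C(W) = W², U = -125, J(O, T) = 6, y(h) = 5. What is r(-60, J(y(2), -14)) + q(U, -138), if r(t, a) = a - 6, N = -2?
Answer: -37587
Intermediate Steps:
r(t, a) = -6 + a
C(W) = 8 - W²
q(p, s) = 1 - 4*p - 2*s² (q(p, s) = 1 - ((s*s + p) + p)*(8 - 1*(-2)²)/2 = 1 - ((s² + p) + p)*(8 - 1*4)/2 = 1 - ((p + s²) + p)*(8 - 4)/2 = 1 - (s² + 2*p)*4/2 = 1 - (4*s² + 8*p)/2 = 1 + (-4*p - 2*s²) = 1 - 4*p - 2*s²)
r(-60, J(y(2), -14)) + q(U, -138) = (-6 + 6) + (1 - 4*(-125) - 2*(-138)²) = 0 + (1 + 500 - 2*19044) = 0 + (1 + 500 - 38088) = 0 - 37587 = -37587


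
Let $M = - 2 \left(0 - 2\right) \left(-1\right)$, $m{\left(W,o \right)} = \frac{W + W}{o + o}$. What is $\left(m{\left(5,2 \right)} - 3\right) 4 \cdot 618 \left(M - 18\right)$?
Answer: $27192$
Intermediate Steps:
$m{\left(W,o \right)} = \frac{W}{o}$ ($m{\left(W,o \right)} = \frac{2 W}{2 o} = 2 W \frac{1}{2 o} = \frac{W}{o}$)
$M = -4$ ($M = - 2 \left(\left(-2\right) \left(-1\right)\right) = \left(-2\right) 2 = -4$)
$\left(m{\left(5,2 \right)} - 3\right) 4 \cdot 618 \left(M - 18\right) = \left(\frac{5}{2} - 3\right) 4 \cdot 618 \left(-4 - 18\right) = \left(5 \cdot \frac{1}{2} - 3\right) 4 \cdot 618 \left(-4 - 18\right) = \left(\frac{5}{2} - 3\right) 4 \cdot 618 \left(-22\right) = \left(- \frac{1}{2}\right) 4 \cdot 618 \left(-22\right) = \left(-2\right) 618 \left(-22\right) = \left(-1236\right) \left(-22\right) = 27192$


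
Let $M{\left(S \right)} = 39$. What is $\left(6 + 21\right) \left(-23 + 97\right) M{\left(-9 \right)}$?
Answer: $77922$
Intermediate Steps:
$\left(6 + 21\right) \left(-23 + 97\right) M{\left(-9 \right)} = \left(6 + 21\right) \left(-23 + 97\right) 39 = 27 \cdot 74 \cdot 39 = 1998 \cdot 39 = 77922$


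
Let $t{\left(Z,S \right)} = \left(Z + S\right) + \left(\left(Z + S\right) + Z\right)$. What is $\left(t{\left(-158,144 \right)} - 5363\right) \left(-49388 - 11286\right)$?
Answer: $336680026$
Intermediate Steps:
$t{\left(Z,S \right)} = 2 S + 3 Z$ ($t{\left(Z,S \right)} = \left(S + Z\right) + \left(\left(S + Z\right) + Z\right) = \left(S + Z\right) + \left(S + 2 Z\right) = 2 S + 3 Z$)
$\left(t{\left(-158,144 \right)} - 5363\right) \left(-49388 - 11286\right) = \left(\left(2 \cdot 144 + 3 \left(-158\right)\right) - 5363\right) \left(-49388 - 11286\right) = \left(\left(288 - 474\right) - 5363\right) \left(-60674\right) = \left(-186 - 5363\right) \left(-60674\right) = \left(-5549\right) \left(-60674\right) = 336680026$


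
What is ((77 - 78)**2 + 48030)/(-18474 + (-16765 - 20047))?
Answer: -48031/55286 ≈ -0.86877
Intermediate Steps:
((77 - 78)**2 + 48030)/(-18474 + (-16765 - 20047)) = ((-1)**2 + 48030)/(-18474 - 36812) = (1 + 48030)/(-55286) = 48031*(-1/55286) = -48031/55286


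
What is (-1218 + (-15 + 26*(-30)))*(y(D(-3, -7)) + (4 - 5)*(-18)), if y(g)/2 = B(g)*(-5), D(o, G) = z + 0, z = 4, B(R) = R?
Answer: 44286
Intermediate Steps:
D(o, G) = 4 (D(o, G) = 4 + 0 = 4)
y(g) = -10*g (y(g) = 2*(g*(-5)) = 2*(-5*g) = -10*g)
(-1218 + (-15 + 26*(-30)))*(y(D(-3, -7)) + (4 - 5)*(-18)) = (-1218 + (-15 + 26*(-30)))*(-10*4 + (4 - 5)*(-18)) = (-1218 + (-15 - 780))*(-40 - 1*(-18)) = (-1218 - 795)*(-40 + 18) = -2013*(-22) = 44286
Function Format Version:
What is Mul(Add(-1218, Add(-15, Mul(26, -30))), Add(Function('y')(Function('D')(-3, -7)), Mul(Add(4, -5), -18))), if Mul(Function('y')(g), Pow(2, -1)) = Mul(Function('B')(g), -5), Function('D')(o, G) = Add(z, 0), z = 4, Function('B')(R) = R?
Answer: 44286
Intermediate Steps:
Function('D')(o, G) = 4 (Function('D')(o, G) = Add(4, 0) = 4)
Function('y')(g) = Mul(-10, g) (Function('y')(g) = Mul(2, Mul(g, -5)) = Mul(2, Mul(-5, g)) = Mul(-10, g))
Mul(Add(-1218, Add(-15, Mul(26, -30))), Add(Function('y')(Function('D')(-3, -7)), Mul(Add(4, -5), -18))) = Mul(Add(-1218, Add(-15, Mul(26, -30))), Add(Mul(-10, 4), Mul(Add(4, -5), -18))) = Mul(Add(-1218, Add(-15, -780)), Add(-40, Mul(-1, -18))) = Mul(Add(-1218, -795), Add(-40, 18)) = Mul(-2013, -22) = 44286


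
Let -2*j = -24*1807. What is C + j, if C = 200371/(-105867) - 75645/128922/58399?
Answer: 5760673831417434877/265687912418742 ≈ 21682.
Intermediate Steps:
j = 21684 (j = -(-12)*1807 = -½*(-43368) = 21684)
C = -502861470566651/265687912418742 (C = 200371*(-1/105867) - 75645*1/128922*(1/58399) = -200371/105867 - 25215/42974*1/58399 = -200371/105867 - 25215/2509638626 = -502861470566651/265687912418742 ≈ -1.8927)
C + j = -502861470566651/265687912418742 + 21684 = 5760673831417434877/265687912418742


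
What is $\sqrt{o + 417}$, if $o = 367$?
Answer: $28$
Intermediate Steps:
$\sqrt{o + 417} = \sqrt{367 + 417} = \sqrt{784} = 28$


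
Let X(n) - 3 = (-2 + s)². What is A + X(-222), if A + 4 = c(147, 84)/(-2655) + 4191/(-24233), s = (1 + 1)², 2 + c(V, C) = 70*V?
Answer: -6129124/5848965 ≈ -1.0479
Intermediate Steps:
c(V, C) = -2 + 70*V
s = 4 (s = 2² = 4)
A = -47071879/5848965 (A = -4 + ((-2 + 70*147)/(-2655) + 4191/(-24233)) = -4 + ((-2 + 10290)*(-1/2655) + 4191*(-1/24233)) = -4 + (10288*(-1/2655) - 381/2203) = -4 + (-10288/2655 - 381/2203) = -4 - 23676019/5848965 = -47071879/5848965 ≈ -8.0479)
X(n) = 7 (X(n) = 3 + (-2 + 4)² = 3 + 2² = 3 + 4 = 7)
A + X(-222) = -47071879/5848965 + 7 = -6129124/5848965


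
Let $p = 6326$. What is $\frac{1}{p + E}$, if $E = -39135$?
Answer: $- \frac{1}{32809} \approx -3.0479 \cdot 10^{-5}$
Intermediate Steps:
$\frac{1}{p + E} = \frac{1}{6326 - 39135} = \frac{1}{-32809} = - \frac{1}{32809}$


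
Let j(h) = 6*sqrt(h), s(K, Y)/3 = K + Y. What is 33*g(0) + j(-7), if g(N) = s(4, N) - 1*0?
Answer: 396 + 6*I*sqrt(7) ≈ 396.0 + 15.875*I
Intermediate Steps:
s(K, Y) = 3*K + 3*Y (s(K, Y) = 3*(K + Y) = 3*K + 3*Y)
g(N) = 12 + 3*N (g(N) = (3*4 + 3*N) - 1*0 = (12 + 3*N) + 0 = 12 + 3*N)
33*g(0) + j(-7) = 33*(12 + 3*0) + 6*sqrt(-7) = 33*(12 + 0) + 6*(I*sqrt(7)) = 33*12 + 6*I*sqrt(7) = 396 + 6*I*sqrt(7)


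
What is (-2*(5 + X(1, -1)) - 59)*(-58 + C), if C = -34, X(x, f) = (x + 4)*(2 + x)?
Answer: 9108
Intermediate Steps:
X(x, f) = (2 + x)*(4 + x) (X(x, f) = (4 + x)*(2 + x) = (2 + x)*(4 + x))
(-2*(5 + X(1, -1)) - 59)*(-58 + C) = (-2*(5 + (8 + 1² + 6*1)) - 59)*(-58 - 34) = (-2*(5 + (8 + 1 + 6)) - 59)*(-92) = (-2*(5 + 15) - 59)*(-92) = (-2*20 - 59)*(-92) = (-40 - 59)*(-92) = -99*(-92) = 9108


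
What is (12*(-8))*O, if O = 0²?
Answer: 0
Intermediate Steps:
O = 0
(12*(-8))*O = (12*(-8))*0 = -96*0 = 0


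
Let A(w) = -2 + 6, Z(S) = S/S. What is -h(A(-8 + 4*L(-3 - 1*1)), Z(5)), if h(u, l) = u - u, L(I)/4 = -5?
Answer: 0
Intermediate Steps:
L(I) = -20 (L(I) = 4*(-5) = -20)
Z(S) = 1
A(w) = 4
h(u, l) = 0
-h(A(-8 + 4*L(-3 - 1*1)), Z(5)) = -1*0 = 0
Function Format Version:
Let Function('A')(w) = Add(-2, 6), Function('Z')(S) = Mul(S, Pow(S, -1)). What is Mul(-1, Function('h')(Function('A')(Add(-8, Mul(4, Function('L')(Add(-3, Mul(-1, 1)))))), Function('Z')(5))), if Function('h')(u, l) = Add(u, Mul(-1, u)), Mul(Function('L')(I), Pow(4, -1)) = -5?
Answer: 0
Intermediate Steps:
Function('L')(I) = -20 (Function('L')(I) = Mul(4, -5) = -20)
Function('Z')(S) = 1
Function('A')(w) = 4
Function('h')(u, l) = 0
Mul(-1, Function('h')(Function('A')(Add(-8, Mul(4, Function('L')(Add(-3, Mul(-1, 1)))))), Function('Z')(5))) = Mul(-1, 0) = 0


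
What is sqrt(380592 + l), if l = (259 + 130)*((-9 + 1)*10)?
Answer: 4*sqrt(21842) ≈ 591.16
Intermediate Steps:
l = -31120 (l = 389*(-8*10) = 389*(-80) = -31120)
sqrt(380592 + l) = sqrt(380592 - 31120) = sqrt(349472) = 4*sqrt(21842)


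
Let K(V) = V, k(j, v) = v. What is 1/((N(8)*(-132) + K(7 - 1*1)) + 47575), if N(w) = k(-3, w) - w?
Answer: 1/47581 ≈ 2.1017e-5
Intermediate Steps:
N(w) = 0 (N(w) = w - w = 0)
1/((N(8)*(-132) + K(7 - 1*1)) + 47575) = 1/((0*(-132) + (7 - 1*1)) + 47575) = 1/((0 + (7 - 1)) + 47575) = 1/((0 + 6) + 47575) = 1/(6 + 47575) = 1/47581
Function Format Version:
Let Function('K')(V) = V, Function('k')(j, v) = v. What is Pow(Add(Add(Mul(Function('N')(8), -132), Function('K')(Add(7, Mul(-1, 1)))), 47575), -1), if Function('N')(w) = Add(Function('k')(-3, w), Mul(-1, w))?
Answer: Rational(1, 47581) ≈ 2.1017e-5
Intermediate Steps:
Function('N')(w) = 0 (Function('N')(w) = Add(w, Mul(-1, w)) = 0)
Pow(Add(Add(Mul(Function('N')(8), -132), Function('K')(Add(7, Mul(-1, 1)))), 47575), -1) = Pow(Add(Add(Mul(0, -132), Add(7, Mul(-1, 1))), 47575), -1) = Pow(Add(Add(0, Add(7, -1)), 47575), -1) = Pow(Add(Add(0, 6), 47575), -1) = Pow(Add(6, 47575), -1) = Pow(47581, -1) = Rational(1, 47581)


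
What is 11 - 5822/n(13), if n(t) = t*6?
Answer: -2482/39 ≈ -63.641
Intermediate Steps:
n(t) = 6*t
11 - 5822/n(13) = 11 - 5822/(6*13) = 11 - 5822/78 = 11 - 41*71/39 = 11 - 2911/39 = -2482/39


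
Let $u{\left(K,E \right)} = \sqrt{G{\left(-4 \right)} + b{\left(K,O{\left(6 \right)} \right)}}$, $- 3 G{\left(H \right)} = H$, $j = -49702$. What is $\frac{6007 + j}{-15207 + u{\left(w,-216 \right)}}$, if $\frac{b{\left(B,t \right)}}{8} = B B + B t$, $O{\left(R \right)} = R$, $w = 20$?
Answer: $\frac{1993409595}{693746063} + \frac{87390 \sqrt{9363}}{693746063} \approx 2.8856$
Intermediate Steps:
$G{\left(H \right)} = - \frac{H}{3}$
$b{\left(B,t \right)} = 8 B^{2} + 8 B t$ ($b{\left(B,t \right)} = 8 \left(B B + B t\right) = 8 \left(B^{2} + B t\right) = 8 B^{2} + 8 B t$)
$u{\left(K,E \right)} = \sqrt{\frac{4}{3} + 8 K \left(6 + K\right)}$ ($u{\left(K,E \right)} = \sqrt{\left(- \frac{1}{3}\right) \left(-4\right) + 8 K \left(K + 6\right)} = \sqrt{\frac{4}{3} + 8 K \left(6 + K\right)}$)
$\frac{6007 + j}{-15207 + u{\left(w,-216 \right)}} = \frac{6007 - 49702}{-15207 + \frac{2 \sqrt{3} \sqrt{1 + 6 \cdot 20 \left(6 + 20\right)}}{3}} = - \frac{43695}{-15207 + \frac{2 \sqrt{3} \sqrt{1 + 6 \cdot 20 \cdot 26}}{3}} = - \frac{43695}{-15207 + \frac{2 \sqrt{3} \sqrt{1 + 3120}}{3}} = - \frac{43695}{-15207 + \frac{2 \sqrt{3} \sqrt{3121}}{3}} = - \frac{43695}{-15207 + \frac{2 \sqrt{9363}}{3}}$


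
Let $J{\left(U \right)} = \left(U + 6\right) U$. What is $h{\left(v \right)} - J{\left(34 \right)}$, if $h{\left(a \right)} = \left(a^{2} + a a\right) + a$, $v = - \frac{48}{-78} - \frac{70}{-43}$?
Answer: $- \frac{421128142}{312481} \approx -1347.7$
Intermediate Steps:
$v = \frac{1254}{559}$ ($v = \left(-48\right) \left(- \frac{1}{78}\right) - - \frac{70}{43} = \frac{8}{13} + \frac{70}{43} = \frac{1254}{559} \approx 2.2433$)
$h{\left(a \right)} = a + 2 a^{2}$ ($h{\left(a \right)} = \left(a^{2} + a^{2}\right) + a = 2 a^{2} + a = a + 2 a^{2}$)
$J{\left(U \right)} = U \left(6 + U\right)$ ($J{\left(U \right)} = \left(6 + U\right) U = U \left(6 + U\right)$)
$h{\left(v \right)} - J{\left(34 \right)} = \frac{1254 \left(1 + 2 \cdot \frac{1254}{559}\right)}{559} - 34 \left(6 + 34\right) = \frac{1254 \left(1 + \frac{2508}{559}\right)}{559} - 34 \cdot 40 = \frac{1254}{559} \cdot \frac{3067}{559} - 1360 = \frac{3846018}{312481} - 1360 = - \frac{421128142}{312481}$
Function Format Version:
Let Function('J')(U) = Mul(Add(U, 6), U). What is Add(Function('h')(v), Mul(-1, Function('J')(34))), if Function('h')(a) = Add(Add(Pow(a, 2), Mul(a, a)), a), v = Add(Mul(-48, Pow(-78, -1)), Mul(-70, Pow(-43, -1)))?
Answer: Rational(-421128142, 312481) ≈ -1347.7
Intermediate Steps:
v = Rational(1254, 559) (v = Add(Mul(-48, Rational(-1, 78)), Mul(-70, Rational(-1, 43))) = Add(Rational(8, 13), Rational(70, 43)) = Rational(1254, 559) ≈ 2.2433)
Function('h')(a) = Add(a, Mul(2, Pow(a, 2))) (Function('h')(a) = Add(Add(Pow(a, 2), Pow(a, 2)), a) = Add(Mul(2, Pow(a, 2)), a) = Add(a, Mul(2, Pow(a, 2))))
Function('J')(U) = Mul(U, Add(6, U)) (Function('J')(U) = Mul(Add(6, U), U) = Mul(U, Add(6, U)))
Add(Function('h')(v), Mul(-1, Function('J')(34))) = Add(Mul(Rational(1254, 559), Add(1, Mul(2, Rational(1254, 559)))), Mul(-1, Mul(34, Add(6, 34)))) = Add(Mul(Rational(1254, 559), Add(1, Rational(2508, 559))), Mul(-1, Mul(34, 40))) = Add(Mul(Rational(1254, 559), Rational(3067, 559)), Mul(-1, 1360)) = Add(Rational(3846018, 312481), -1360) = Rational(-421128142, 312481)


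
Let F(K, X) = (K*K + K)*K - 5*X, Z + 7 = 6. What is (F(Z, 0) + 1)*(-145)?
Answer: -145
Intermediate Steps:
Z = -1 (Z = -7 + 6 = -1)
F(K, X) = -5*X + K*(K + K²) (F(K, X) = (K² + K)*K - 5*X = (K + K²)*K - 5*X = K*(K + K²) - 5*X = -5*X + K*(K + K²))
(F(Z, 0) + 1)*(-145) = (((-1)² + (-1)³ - 5*0) + 1)*(-145) = ((1 - 1 + 0) + 1)*(-145) = (0 + 1)*(-145) = 1*(-145) = -145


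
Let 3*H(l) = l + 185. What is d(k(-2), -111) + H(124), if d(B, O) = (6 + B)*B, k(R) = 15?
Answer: 418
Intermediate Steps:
H(l) = 185/3 + l/3 (H(l) = (l + 185)/3 = (185 + l)/3 = 185/3 + l/3)
d(B, O) = B*(6 + B)
d(k(-2), -111) + H(124) = 15*(6 + 15) + (185/3 + (⅓)*124) = 15*21 + (185/3 + 124/3) = 315 + 103 = 418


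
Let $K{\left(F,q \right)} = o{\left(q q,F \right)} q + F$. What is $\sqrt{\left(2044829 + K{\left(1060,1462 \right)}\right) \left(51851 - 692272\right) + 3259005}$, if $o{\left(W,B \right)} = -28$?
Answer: $4 i \sqrt{80250671638} \approx 1.1331 \cdot 10^{6} i$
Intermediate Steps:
$K{\left(F,q \right)} = F - 28 q$ ($K{\left(F,q \right)} = - 28 q + F = F - 28 q$)
$\sqrt{\left(2044829 + K{\left(1060,1462 \right)}\right) \left(51851 - 692272\right) + 3259005} = \sqrt{\left(2044829 + \left(1060 - 40936\right)\right) \left(51851 - 692272\right) + 3259005} = \sqrt{\left(2044829 + \left(1060 - 40936\right)\right) \left(-640421\right) + 3259005} = \sqrt{\left(2044829 - 39876\right) \left(-640421\right) + 3259005} = \sqrt{2004953 \left(-640421\right) + 3259005} = \sqrt{-1284014005213 + 3259005} = \sqrt{-1284010746208} = 4 i \sqrt{80250671638}$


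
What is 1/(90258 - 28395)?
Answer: 1/61863 ≈ 1.6165e-5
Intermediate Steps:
1/(90258 - 28395) = 1/61863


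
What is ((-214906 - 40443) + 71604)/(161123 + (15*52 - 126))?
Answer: -183745/161777 ≈ -1.1358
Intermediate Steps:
((-214906 - 40443) + 71604)/(161123 + (15*52 - 126)) = (-255349 + 71604)/(161123 + (780 - 126)) = -183745/(161123 + 654) = -183745/161777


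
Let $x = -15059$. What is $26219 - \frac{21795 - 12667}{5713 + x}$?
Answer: $\frac{122525951}{4673} \approx 26220.0$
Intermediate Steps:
$26219 - \frac{21795 - 12667}{5713 + x} = 26219 - \frac{21795 - 12667}{5713 - 15059} = 26219 - \frac{9128}{-9346} = 26219 - 9128 \left(- \frac{1}{9346}\right) = 26219 - - \frac{4564}{4673} = 26219 + \frac{4564}{4673} = \frac{122525951}{4673}$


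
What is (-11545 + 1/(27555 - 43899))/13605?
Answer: -188691481/222360120 ≈ -0.84859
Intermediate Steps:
(-11545 + 1/(27555 - 43899))/13605 = (-11545 + 1/(-16344))*(1/13605) = (-11545 - 1/16344)*(1/13605) = -188691481/16344*1/13605 = -188691481/222360120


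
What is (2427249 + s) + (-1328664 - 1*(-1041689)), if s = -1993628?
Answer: 146646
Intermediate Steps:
(2427249 + s) + (-1328664 - 1*(-1041689)) = (2427249 - 1993628) + (-1328664 - 1*(-1041689)) = 433621 + (-1328664 + 1041689) = 433621 - 286975 = 146646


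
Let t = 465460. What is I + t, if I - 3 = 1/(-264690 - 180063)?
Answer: 207016065638/444753 ≈ 4.6546e+5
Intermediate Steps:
I = 1334258/444753 (I = 3 + 1/(-264690 - 180063) = 3 + 1/(-444753) = 3 - 1/444753 = 1334258/444753 ≈ 3.0000)
I + t = 1334258/444753 + 465460 = 207016065638/444753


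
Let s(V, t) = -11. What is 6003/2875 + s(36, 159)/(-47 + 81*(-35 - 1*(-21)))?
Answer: 309616/147625 ≈ 2.0973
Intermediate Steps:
6003/2875 + s(36, 159)/(-47 + 81*(-35 - 1*(-21))) = 6003/2875 - 11/(-47 + 81*(-35 - 1*(-21))) = 6003*(1/2875) - 11/(-47 + 81*(-35 + 21)) = 261/125 - 11/(-47 + 81*(-14)) = 261/125 - 11/(-47 - 1134) = 261/125 - 11/(-1181) = 261/125 - 11*(-1/1181) = 261/125 + 11/1181 = 309616/147625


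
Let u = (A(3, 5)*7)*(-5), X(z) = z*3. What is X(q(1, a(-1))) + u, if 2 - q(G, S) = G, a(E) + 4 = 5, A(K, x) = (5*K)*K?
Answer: -1572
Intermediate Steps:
A(K, x) = 5*K²
a(E) = 1 (a(E) = -4 + 5 = 1)
q(G, S) = 2 - G
X(z) = 3*z
u = -1575 (u = ((5*3²)*7)*(-5) = ((5*9)*7)*(-5) = (45*7)*(-5) = 315*(-5) = -1575)
X(q(1, a(-1))) + u = 3*(2 - 1*1) - 1575 = 3*(2 - 1) - 1575 = 3*1 - 1575 = 3 - 1575 = -1572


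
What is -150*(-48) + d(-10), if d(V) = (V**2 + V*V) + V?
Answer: 7390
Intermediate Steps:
d(V) = V + 2*V**2 (d(V) = (V**2 + V**2) + V = 2*V**2 + V = V + 2*V**2)
-150*(-48) + d(-10) = -150*(-48) - 10*(1 + 2*(-10)) = 7200 - 10*(1 - 20) = 7200 - 10*(-19) = 7200 + 190 = 7390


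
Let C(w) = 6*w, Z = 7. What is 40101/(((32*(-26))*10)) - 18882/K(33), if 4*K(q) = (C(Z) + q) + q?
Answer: -17575663/24960 ≈ -704.15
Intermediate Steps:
K(q) = 21/2 + q/2 (K(q) = ((6*7 + q) + q)/4 = ((42 + q) + q)/4 = (42 + 2*q)/4 = 21/2 + q/2)
40101/(((32*(-26))*10)) - 18882/K(33) = 40101/(((32*(-26))*10)) - 18882/(21/2 + (½)*33) = 40101/((-832*10)) - 18882/(21/2 + 33/2) = 40101/(-8320) - 18882/27 = 40101*(-1/8320) - 18882*1/27 = -40101/8320 - 2098/3 = -17575663/24960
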